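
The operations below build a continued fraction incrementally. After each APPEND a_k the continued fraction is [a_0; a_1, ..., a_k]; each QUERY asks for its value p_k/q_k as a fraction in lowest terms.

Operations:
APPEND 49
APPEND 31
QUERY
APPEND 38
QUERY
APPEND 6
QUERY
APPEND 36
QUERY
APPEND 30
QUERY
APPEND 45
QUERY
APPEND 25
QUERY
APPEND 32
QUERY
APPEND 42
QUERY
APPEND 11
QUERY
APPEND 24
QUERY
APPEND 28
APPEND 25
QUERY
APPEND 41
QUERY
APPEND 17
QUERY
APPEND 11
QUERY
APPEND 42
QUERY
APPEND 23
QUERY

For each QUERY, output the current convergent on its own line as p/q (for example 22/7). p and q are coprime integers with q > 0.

APPEND 49: p_0 = 49·1 + 0 = 49, q_0 = 49·0 + 1 = 1 → 49/1
APPEND 31: p_1 = 31·49 + 1 = 1520, q_1 = 31·1 + 0 = 31 → 1520/31
APPEND 38: p_2 = 38·1520 + 49 = 57809, q_2 = 38·31 + 1 = 1179 → 57809/1179
APPEND 6: p_3 = 6·57809 + 1520 = 348374, q_3 = 6·1179 + 31 = 7105 → 348374/7105
APPEND 36: p_4 = 36·348374 + 57809 = 12599273, q_4 = 36·7105 + 1179 = 256959 → 12599273/256959
APPEND 30: p_5 = 30·12599273 + 348374 = 378326564, q_5 = 30·256959 + 7105 = 7715875 → 378326564/7715875
APPEND 45: p_6 = 45·378326564 + 12599273 = 17037294653, q_6 = 45·7715875 + 256959 = 347471334 → 17037294653/347471334
APPEND 25: p_7 = 25·17037294653 + 378326564 = 426310692889, q_7 = 25·347471334 + 7715875 = 8694499225 → 426310692889/8694499225
APPEND 32: p_8 = 32·426310692889 + 17037294653 = 13658979467101, q_8 = 32·8694499225 + 347471334 = 278571446534 → 13658979467101/278571446534
APPEND 42: p_9 = 42·13658979467101 + 426310692889 = 574103448311131, q_9 = 42·278571446534 + 8694499225 = 11708695253653 → 574103448311131/11708695253653
APPEND 11: p_10 = 11·574103448311131 + 13658979467101 = 6328796910889542, q_10 = 11·11708695253653 + 278571446534 = 129074219236717 → 6328796910889542/129074219236717
APPEND 24: p_11 = 24·6328796910889542 + 574103448311131 = 152465229309660139, q_11 = 24·129074219236717 + 11708695253653 = 3109489956934861 → 152465229309660139/3109489956934861
APPEND 28: p_12 = 28·152465229309660139 + 6328796910889542 = 4275355217581373434, q_12 = 28·3109489956934861 + 129074219236717 = 87194793013412825 → 4275355217581373434/87194793013412825
APPEND 25: p_13 = 25·4275355217581373434 + 152465229309660139 = 107036345668843995989, q_13 = 25·87194793013412825 + 3109489956934861 = 2182979315292255486 → 107036345668843995989/2182979315292255486
APPEND 41: p_14 = 41·107036345668843995989 + 4275355217581373434 = 4392765527640185208983, q_14 = 41·2182979315292255486 + 87194793013412825 = 89589346719995887751 → 4392765527640185208983/89589346719995887751
APPEND 17: p_15 = 17·4392765527640185208983 + 107036345668843995989 = 74784050315551992548700, q_15 = 17·89589346719995887751 + 2182979315292255486 = 1525201873555222347253 → 74784050315551992548700/1525201873555222347253
APPEND 11: p_16 = 11·74784050315551992548700 + 4392765527640185208983 = 827017318998712103244683, q_16 = 11·1525201873555222347253 + 89589346719995887751 = 16866809955827441707534 → 827017318998712103244683/16866809955827441707534
APPEND 42: p_17 = 42·827017318998712103244683 + 74784050315551992548700 = 34809511448261460328825386, q_17 = 42·16866809955827441707534 + 1525201873555222347253 = 709931220018307774063681 → 34809511448261460328825386/709931220018307774063681
APPEND 23: p_18 = 23·34809511448261460328825386 + 827017318998712103244683 = 801445780629012299666228561, q_18 = 23·709931220018307774063681 + 16866809955827441707534 = 16345284870376906245172197 → 801445780629012299666228561/16345284870376906245172197

1520/31
57809/1179
348374/7105
12599273/256959
378326564/7715875
17037294653/347471334
426310692889/8694499225
13658979467101/278571446534
574103448311131/11708695253653
6328796910889542/129074219236717
152465229309660139/3109489956934861
107036345668843995989/2182979315292255486
4392765527640185208983/89589346719995887751
74784050315551992548700/1525201873555222347253
827017318998712103244683/16866809955827441707534
34809511448261460328825386/709931220018307774063681
801445780629012299666228561/16345284870376906245172197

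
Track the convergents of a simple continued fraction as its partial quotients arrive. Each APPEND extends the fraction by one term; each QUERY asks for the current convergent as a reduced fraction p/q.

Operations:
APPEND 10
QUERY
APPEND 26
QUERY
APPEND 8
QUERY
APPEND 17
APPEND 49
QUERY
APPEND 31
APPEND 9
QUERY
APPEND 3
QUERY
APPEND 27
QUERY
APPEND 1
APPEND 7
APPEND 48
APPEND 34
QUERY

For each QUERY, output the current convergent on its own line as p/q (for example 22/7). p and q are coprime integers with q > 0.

10/1
261/26
2098/209
1762521/175580
493829223/49194611
1536161747/153030392
41970196392/4181015195
567337726771771/56517430468390

APPEND 10: p_0 = 10·1 + 0 = 10, q_0 = 10·0 + 1 = 1 → 10/1
APPEND 26: p_1 = 26·10 + 1 = 261, q_1 = 26·1 + 0 = 26 → 261/26
APPEND 8: p_2 = 8·261 + 10 = 2098, q_2 = 8·26 + 1 = 209 → 2098/209
APPEND 17: p_3 = 17·2098 + 261 = 35927, q_3 = 17·209 + 26 = 3579 → 35927/3579
APPEND 49: p_4 = 49·35927 + 2098 = 1762521, q_4 = 49·3579 + 209 = 175580 → 1762521/175580
APPEND 31: p_5 = 31·1762521 + 35927 = 54674078, q_5 = 31·175580 + 3579 = 5446559 → 54674078/5446559
APPEND 9: p_6 = 9·54674078 + 1762521 = 493829223, q_6 = 9·5446559 + 175580 = 49194611 → 493829223/49194611
APPEND 3: p_7 = 3·493829223 + 54674078 = 1536161747, q_7 = 3·49194611 + 5446559 = 153030392 → 1536161747/153030392
APPEND 27: p_8 = 27·1536161747 + 493829223 = 41970196392, q_8 = 27·153030392 + 49194611 = 4181015195 → 41970196392/4181015195
APPEND 1: p_9 = 1·41970196392 + 1536161747 = 43506358139, q_9 = 1·4181015195 + 153030392 = 4334045587 → 43506358139/4334045587
APPEND 7: p_10 = 7·43506358139 + 41970196392 = 346514703365, q_10 = 7·4334045587 + 4181015195 = 34519334304 → 346514703365/34519334304
APPEND 48: p_11 = 48·346514703365 + 43506358139 = 16676212119659, q_11 = 48·34519334304 + 4334045587 = 1661262092179 → 16676212119659/1661262092179
APPEND 34: p_12 = 34·16676212119659 + 346514703365 = 567337726771771, q_12 = 34·1661262092179 + 34519334304 = 56517430468390 → 567337726771771/56517430468390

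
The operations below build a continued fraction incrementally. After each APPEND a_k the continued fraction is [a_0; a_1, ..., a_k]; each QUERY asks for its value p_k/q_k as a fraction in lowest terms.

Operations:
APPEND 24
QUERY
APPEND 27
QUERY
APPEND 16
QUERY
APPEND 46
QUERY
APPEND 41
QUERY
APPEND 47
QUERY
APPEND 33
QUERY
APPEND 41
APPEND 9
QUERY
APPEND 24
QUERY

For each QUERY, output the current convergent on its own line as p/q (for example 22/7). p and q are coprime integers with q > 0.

APPEND 24: p_0 = 24·1 + 0 = 24, q_0 = 24·0 + 1 = 1 → 24/1
APPEND 27: p_1 = 27·24 + 1 = 649, q_1 = 27·1 + 0 = 27 → 649/27
APPEND 16: p_2 = 16·649 + 24 = 10408, q_2 = 16·27 + 1 = 433 → 10408/433
APPEND 46: p_3 = 46·10408 + 649 = 479417, q_3 = 46·433 + 27 = 19945 → 479417/19945
APPEND 41: p_4 = 41·479417 + 10408 = 19666505, q_4 = 41·19945 + 433 = 818178 → 19666505/818178
APPEND 47: p_5 = 47·19666505 + 479417 = 924805152, q_5 = 47·818178 + 19945 = 38474311 → 924805152/38474311
APPEND 33: p_6 = 33·924805152 + 19666505 = 30538236521, q_6 = 33·38474311 + 818178 = 1270470441 → 30538236521/1270470441
APPEND 41: p_7 = 41·30538236521 + 924805152 = 1252992502513, q_7 = 41·1270470441 + 38474311 = 52127762392 → 1252992502513/52127762392
APPEND 9: p_8 = 9·1252992502513 + 30538236521 = 11307470759138, q_8 = 9·52127762392 + 1270470441 = 470420331969 → 11307470759138/470420331969
APPEND 24: p_9 = 24·11307470759138 + 1252992502513 = 272632290721825, q_9 = 24·470420331969 + 52127762392 = 11342215729648 → 272632290721825/11342215729648

24/1
649/27
10408/433
479417/19945
19666505/818178
924805152/38474311
30538236521/1270470441
11307470759138/470420331969
272632290721825/11342215729648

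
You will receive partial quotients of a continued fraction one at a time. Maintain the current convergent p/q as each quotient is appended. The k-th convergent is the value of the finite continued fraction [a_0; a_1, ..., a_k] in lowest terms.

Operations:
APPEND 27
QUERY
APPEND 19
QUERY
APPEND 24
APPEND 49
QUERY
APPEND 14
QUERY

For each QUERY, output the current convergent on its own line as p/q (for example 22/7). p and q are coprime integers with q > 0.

APPEND 27: p_0 = 27·1 + 0 = 27, q_0 = 27·0 + 1 = 1 → 27/1
APPEND 19: p_1 = 19·27 + 1 = 514, q_1 = 19·1 + 0 = 19 → 514/19
APPEND 24: p_2 = 24·514 + 27 = 12363, q_2 = 24·19 + 1 = 457 → 12363/457
APPEND 49: p_3 = 49·12363 + 514 = 606301, q_3 = 49·457 + 19 = 22412 → 606301/22412
APPEND 14: p_4 = 14·606301 + 12363 = 8500577, q_4 = 14·22412 + 457 = 314225 → 8500577/314225

27/1
514/19
606301/22412
8500577/314225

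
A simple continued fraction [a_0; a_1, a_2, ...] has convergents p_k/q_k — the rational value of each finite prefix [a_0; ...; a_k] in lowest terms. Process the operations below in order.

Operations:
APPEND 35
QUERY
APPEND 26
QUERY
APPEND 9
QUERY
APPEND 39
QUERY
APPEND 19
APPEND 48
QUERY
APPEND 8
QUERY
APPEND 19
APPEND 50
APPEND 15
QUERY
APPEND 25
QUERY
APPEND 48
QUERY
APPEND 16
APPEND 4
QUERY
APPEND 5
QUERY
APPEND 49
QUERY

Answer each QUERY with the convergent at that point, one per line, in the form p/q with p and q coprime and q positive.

APPEND 35: p_0 = 35·1 + 0 = 35, q_0 = 35·0 + 1 = 1 → 35/1
APPEND 26: p_1 = 26·35 + 1 = 911, q_1 = 26·1 + 0 = 26 → 911/26
APPEND 9: p_2 = 9·911 + 35 = 8234, q_2 = 9·26 + 1 = 235 → 8234/235
APPEND 39: p_3 = 39·8234 + 911 = 322037, q_3 = 39·235 + 26 = 9191 → 322037/9191
APPEND 19: p_4 = 19·322037 + 8234 = 6126937, q_4 = 19·9191 + 235 = 174864 → 6126937/174864
APPEND 48: p_5 = 48·6126937 + 322037 = 294415013, q_5 = 48·174864 + 9191 = 8402663 → 294415013/8402663
APPEND 8: p_6 = 8·294415013 + 6126937 = 2361447041, q_6 = 8·8402663 + 174864 = 67396168 → 2361447041/67396168
APPEND 19: p_7 = 19·2361447041 + 294415013 = 45161908792, q_7 = 19·67396168 + 8402663 = 1288929855 → 45161908792/1288929855
APPEND 50: p_8 = 50·45161908792 + 2361447041 = 2260456886641, q_8 = 50·1288929855 + 67396168 = 64513888918 → 2260456886641/64513888918
APPEND 15: p_9 = 15·2260456886641 + 45161908792 = 33952015208407, q_9 = 15·64513888918 + 1288929855 = 968997263625 → 33952015208407/968997263625
APPEND 25: p_10 = 25·33952015208407 + 2260456886641 = 851060837096816, q_10 = 25·968997263625 + 64513888918 = 24289445479543 → 851060837096816/24289445479543
APPEND 48: p_11 = 48·851060837096816 + 33952015208407 = 40884872195855575, q_11 = 48·24289445479543 + 968997263625 = 1166862380281689 → 40884872195855575/1166862380281689
APPEND 16: p_12 = 16·40884872195855575 + 851060837096816 = 655009015970786016, q_12 = 16·1166862380281689 + 24289445479543 = 18694087529986567 → 655009015970786016/18694087529986567
APPEND 4: p_13 = 4·655009015970786016 + 40884872195855575 = 2660920936078999639, q_13 = 4·18694087529986567 + 1166862380281689 = 75943212500227957 → 2660920936078999639/75943212500227957
APPEND 5: p_14 = 5·2660920936078999639 + 655009015970786016 = 13959613696365784211, q_14 = 5·75943212500227957 + 18694087529986567 = 398410150031126352 → 13959613696365784211/398410150031126352
APPEND 49: p_15 = 49·13959613696365784211 + 2660920936078999639 = 686681992058002425978, q_15 = 49·398410150031126352 + 75943212500227957 = 19598040564025419205 → 686681992058002425978/19598040564025419205

35/1
911/26
8234/235
322037/9191
294415013/8402663
2361447041/67396168
33952015208407/968997263625
851060837096816/24289445479543
40884872195855575/1166862380281689
2660920936078999639/75943212500227957
13959613696365784211/398410150031126352
686681992058002425978/19598040564025419205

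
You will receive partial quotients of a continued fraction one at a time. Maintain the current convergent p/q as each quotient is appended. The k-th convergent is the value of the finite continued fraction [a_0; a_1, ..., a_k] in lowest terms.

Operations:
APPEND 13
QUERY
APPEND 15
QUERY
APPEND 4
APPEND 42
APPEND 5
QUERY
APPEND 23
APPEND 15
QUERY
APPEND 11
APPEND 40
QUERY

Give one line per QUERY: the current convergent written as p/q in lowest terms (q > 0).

APPEND 13: p_0 = 13·1 + 0 = 13, q_0 = 13·0 + 1 = 1 → 13/1
APPEND 15: p_1 = 15·13 + 1 = 196, q_1 = 15·1 + 0 = 15 → 196/15
APPEND 4: p_2 = 4·196 + 13 = 797, q_2 = 4·15 + 1 = 61 → 797/61
APPEND 42: p_3 = 42·797 + 196 = 33670, q_3 = 42·61 + 15 = 2577 → 33670/2577
APPEND 5: p_4 = 5·33670 + 797 = 169147, q_4 = 5·2577 + 61 = 12946 → 169147/12946
APPEND 23: p_5 = 23·169147 + 33670 = 3924051, q_5 = 23·12946 + 2577 = 300335 → 3924051/300335
APPEND 15: p_6 = 15·3924051 + 169147 = 59029912, q_6 = 15·300335 + 12946 = 4517971 → 59029912/4517971
APPEND 11: p_7 = 11·59029912 + 3924051 = 653253083, q_7 = 11·4517971 + 300335 = 49998016 → 653253083/49998016
APPEND 40: p_8 = 40·653253083 + 59029912 = 26189153232, q_8 = 40·49998016 + 4517971 = 2004438611 → 26189153232/2004438611

13/1
196/15
169147/12946
59029912/4517971
26189153232/2004438611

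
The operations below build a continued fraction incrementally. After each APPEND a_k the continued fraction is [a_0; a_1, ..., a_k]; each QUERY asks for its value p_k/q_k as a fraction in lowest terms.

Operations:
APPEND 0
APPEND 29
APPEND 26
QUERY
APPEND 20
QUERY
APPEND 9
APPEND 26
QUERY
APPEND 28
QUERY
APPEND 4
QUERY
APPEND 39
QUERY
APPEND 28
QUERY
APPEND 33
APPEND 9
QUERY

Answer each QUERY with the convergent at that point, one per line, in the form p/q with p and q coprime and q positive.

APPEND 0: p_0 = 0·1 + 0 = 0, q_0 = 0·0 + 1 = 1 → 0/1
APPEND 29: p_1 = 29·0 + 1 = 1, q_1 = 29·1 + 0 = 29 → 1/29
APPEND 26: p_2 = 26·1 + 0 = 26, q_2 = 26·29 + 1 = 755 → 26/755
APPEND 20: p_3 = 20·26 + 1 = 521, q_3 = 20·755 + 29 = 15129 → 521/15129
APPEND 9: p_4 = 9·521 + 26 = 4715, q_4 = 9·15129 + 755 = 136916 → 4715/136916
APPEND 26: p_5 = 26·4715 + 521 = 123111, q_5 = 26·136916 + 15129 = 3574945 → 123111/3574945
APPEND 28: p_6 = 28·123111 + 4715 = 3451823, q_6 = 28·3574945 + 136916 = 100235376 → 3451823/100235376
APPEND 4: p_7 = 4·3451823 + 123111 = 13930403, q_7 = 4·100235376 + 3574945 = 404516449 → 13930403/404516449
APPEND 39: p_8 = 39·13930403 + 3451823 = 546737540, q_8 = 39·404516449 + 100235376 = 15876376887 → 546737540/15876376887
APPEND 28: p_9 = 28·546737540 + 13930403 = 15322581523, q_9 = 28·15876376887 + 404516449 = 444943069285 → 15322581523/444943069285
APPEND 33: p_10 = 33·15322581523 + 546737540 = 506191927799, q_10 = 33·444943069285 + 15876376887 = 14698997663292 → 506191927799/14698997663292
APPEND 9: p_11 = 9·506191927799 + 15322581523 = 4571049931714, q_11 = 9·14698997663292 + 444943069285 = 132735922038913 → 4571049931714/132735922038913

26/755
521/15129
123111/3574945
3451823/100235376
13930403/404516449
546737540/15876376887
15322581523/444943069285
4571049931714/132735922038913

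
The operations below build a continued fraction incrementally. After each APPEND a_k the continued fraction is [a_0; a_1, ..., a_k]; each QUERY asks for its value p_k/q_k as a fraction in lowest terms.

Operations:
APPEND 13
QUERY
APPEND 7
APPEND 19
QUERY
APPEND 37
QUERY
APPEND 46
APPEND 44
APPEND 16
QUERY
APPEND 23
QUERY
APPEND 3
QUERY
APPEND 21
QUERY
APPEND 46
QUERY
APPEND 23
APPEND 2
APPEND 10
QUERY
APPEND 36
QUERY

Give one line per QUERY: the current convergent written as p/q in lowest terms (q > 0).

APPEND 13: p_0 = 13·1 + 0 = 13, q_0 = 13·0 + 1 = 1 → 13/1
APPEND 7: p_1 = 7·13 + 1 = 92, q_1 = 7·1 + 0 = 7 → 92/7
APPEND 19: p_2 = 19·92 + 13 = 1761, q_2 = 19·7 + 1 = 134 → 1761/134
APPEND 37: p_3 = 37·1761 + 92 = 65249, q_3 = 37·134 + 7 = 4965 → 65249/4965
APPEND 46: p_4 = 46·65249 + 1761 = 3003215, q_4 = 46·4965 + 134 = 228524 → 3003215/228524
APPEND 44: p_5 = 44·3003215 + 65249 = 132206709, q_5 = 44·228524 + 4965 = 10060021 → 132206709/10060021
APPEND 16: p_6 = 16·132206709 + 3003215 = 2118310559, q_6 = 16·10060021 + 228524 = 161188860 → 2118310559/161188860
APPEND 23: p_7 = 23·2118310559 + 132206709 = 48853349566, q_7 = 23·161188860 + 10060021 = 3717403801 → 48853349566/3717403801
APPEND 3: p_8 = 3·48853349566 + 2118310559 = 148678359257, q_8 = 3·3717403801 + 161188860 = 11313400263 → 148678359257/11313400263
APPEND 21: p_9 = 21·148678359257 + 48853349566 = 3171098893963, q_9 = 21·11313400263 + 3717403801 = 241298809324 → 3171098893963/241298809324
APPEND 46: p_10 = 46·3171098893963 + 148678359257 = 146019227481555, q_10 = 46·241298809324 + 11313400263 = 11111058629167 → 146019227481555/11111058629167
APPEND 23: p_11 = 23·146019227481555 + 3171098893963 = 3361613330969728, q_11 = 23·11111058629167 + 241298809324 = 255795647280165 → 3361613330969728/255795647280165
APPEND 2: p_12 = 2·3361613330969728 + 146019227481555 = 6869245889421011, q_12 = 2·255795647280165 + 11111058629167 = 522702353189497 → 6869245889421011/522702353189497
APPEND 10: p_13 = 10·6869245889421011 + 3361613330969728 = 72054072225179838, q_13 = 10·522702353189497 + 255795647280165 = 5482819179175135 → 72054072225179838/5482819179175135
APPEND 36: p_14 = 36·72054072225179838 + 6869245889421011 = 2600815845995895179, q_14 = 36·5482819179175135 + 522702353189497 = 197904192803494357 → 2600815845995895179/197904192803494357

13/1
1761/134
65249/4965
2118310559/161188860
48853349566/3717403801
148678359257/11313400263
3171098893963/241298809324
146019227481555/11111058629167
72054072225179838/5482819179175135
2600815845995895179/197904192803494357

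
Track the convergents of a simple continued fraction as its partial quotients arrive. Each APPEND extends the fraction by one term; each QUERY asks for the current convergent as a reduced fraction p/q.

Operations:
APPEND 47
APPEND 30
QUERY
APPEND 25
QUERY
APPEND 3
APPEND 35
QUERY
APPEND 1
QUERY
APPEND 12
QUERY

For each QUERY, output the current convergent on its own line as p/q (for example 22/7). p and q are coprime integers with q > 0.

APPEND 47: p_0 = 47·1 + 0 = 47, q_0 = 47·0 + 1 = 1 → 47/1
APPEND 30: p_1 = 30·47 + 1 = 1411, q_1 = 30·1 + 0 = 30 → 1411/30
APPEND 25: p_2 = 25·1411 + 47 = 35322, q_2 = 25·30 + 1 = 751 → 35322/751
APPEND 3: p_3 = 3·35322 + 1411 = 107377, q_3 = 3·751 + 30 = 2283 → 107377/2283
APPEND 35: p_4 = 35·107377 + 35322 = 3793517, q_4 = 35·2283 + 751 = 80656 → 3793517/80656
APPEND 1: p_5 = 1·3793517 + 107377 = 3900894, q_5 = 1·80656 + 2283 = 82939 → 3900894/82939
APPEND 12: p_6 = 12·3900894 + 3793517 = 50604245, q_6 = 12·82939 + 80656 = 1075924 → 50604245/1075924

1411/30
35322/751
3793517/80656
3900894/82939
50604245/1075924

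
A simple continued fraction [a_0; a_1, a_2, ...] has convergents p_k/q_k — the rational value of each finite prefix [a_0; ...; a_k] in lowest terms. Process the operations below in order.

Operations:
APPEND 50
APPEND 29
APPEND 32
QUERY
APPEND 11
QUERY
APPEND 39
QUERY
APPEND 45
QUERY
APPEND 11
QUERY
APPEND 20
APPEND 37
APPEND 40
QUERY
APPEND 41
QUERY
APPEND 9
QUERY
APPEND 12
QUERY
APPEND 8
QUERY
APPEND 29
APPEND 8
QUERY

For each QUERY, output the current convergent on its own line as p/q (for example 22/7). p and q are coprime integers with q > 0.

APPEND 50: p_0 = 50·1 + 0 = 50, q_0 = 50·0 + 1 = 1 → 50/1
APPEND 29: p_1 = 29·50 + 1 = 1451, q_1 = 29·1 + 0 = 29 → 1451/29
APPEND 32: p_2 = 32·1451 + 50 = 46482, q_2 = 32·29 + 1 = 929 → 46482/929
APPEND 11: p_3 = 11·46482 + 1451 = 512753, q_3 = 11·929 + 29 = 10248 → 512753/10248
APPEND 39: p_4 = 39·512753 + 46482 = 20043849, q_4 = 39·10248 + 929 = 400601 → 20043849/400601
APPEND 45: p_5 = 45·20043849 + 512753 = 902485958, q_5 = 45·400601 + 10248 = 18037293 → 902485958/18037293
APPEND 11: p_6 = 11·902485958 + 20043849 = 9947389387, q_6 = 11·18037293 + 400601 = 198810824 → 9947389387/198810824
APPEND 20: p_7 = 20·9947389387 + 902485958 = 199850273698, q_7 = 20·198810824 + 18037293 = 3994253773 → 199850273698/3994253773
APPEND 37: p_8 = 37·199850273698 + 9947389387 = 7404407516213, q_8 = 37·3994253773 + 198810824 = 147986200425 → 7404407516213/147986200425
APPEND 40: p_9 = 40·7404407516213 + 199850273698 = 296376150922218, q_9 = 40·147986200425 + 3994253773 = 5923442270773 → 296376150922218/5923442270773
APPEND 41: p_10 = 41·296376150922218 + 7404407516213 = 12158826595327151, q_10 = 41·5923442270773 + 147986200425 = 243009119302118 → 12158826595327151/243009119302118
APPEND 9: p_11 = 9·12158826595327151 + 296376150922218 = 109725815508866577, q_11 = 9·243009119302118 + 5923442270773 = 2193005515989835 → 109725815508866577/2193005515989835
APPEND 12: p_12 = 12·109725815508866577 + 12158826595327151 = 1328868612701726075, q_12 = 12·2193005515989835 + 243009119302118 = 26559075311180138 → 1328868612701726075/26559075311180138
APPEND 8: p_13 = 8·1328868612701726075 + 109725815508866577 = 10740674717122675177, q_13 = 8·26559075311180138 + 2193005515989835 = 214665608005430939 → 10740674717122675177/214665608005430939
APPEND 29: p_14 = 29·10740674717122675177 + 1328868612701726075 = 312808435409259306208, q_14 = 29·214665608005430939 + 26559075311180138 = 6251861707468677369 → 312808435409259306208/6251861707468677369
APPEND 8: p_15 = 8·312808435409259306208 + 10740674717122675177 = 2513208157991197124841, q_15 = 8·6251861707468677369 + 214665608005430939 = 50229559267754849891 → 2513208157991197124841/50229559267754849891

46482/929
512753/10248
20043849/400601
902485958/18037293
9947389387/198810824
296376150922218/5923442270773
12158826595327151/243009119302118
109725815508866577/2193005515989835
1328868612701726075/26559075311180138
10740674717122675177/214665608005430939
2513208157991197124841/50229559267754849891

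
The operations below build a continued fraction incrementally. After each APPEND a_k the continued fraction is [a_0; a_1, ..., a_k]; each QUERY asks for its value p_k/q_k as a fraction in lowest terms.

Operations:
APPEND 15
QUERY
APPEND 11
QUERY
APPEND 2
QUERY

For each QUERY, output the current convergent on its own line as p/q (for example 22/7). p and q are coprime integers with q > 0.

APPEND 15: p_0 = 15·1 + 0 = 15, q_0 = 15·0 + 1 = 1 → 15/1
APPEND 11: p_1 = 11·15 + 1 = 166, q_1 = 11·1 + 0 = 11 → 166/11
APPEND 2: p_2 = 2·166 + 15 = 347, q_2 = 2·11 + 1 = 23 → 347/23

15/1
166/11
347/23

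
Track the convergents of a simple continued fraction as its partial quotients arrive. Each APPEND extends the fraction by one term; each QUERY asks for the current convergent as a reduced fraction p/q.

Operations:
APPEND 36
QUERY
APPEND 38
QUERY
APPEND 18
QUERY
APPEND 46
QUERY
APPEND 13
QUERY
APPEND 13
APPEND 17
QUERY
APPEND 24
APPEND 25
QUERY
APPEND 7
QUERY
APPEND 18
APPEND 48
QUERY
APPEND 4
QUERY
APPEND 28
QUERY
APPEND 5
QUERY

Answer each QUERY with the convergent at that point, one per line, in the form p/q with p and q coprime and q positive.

36/1
1369/38
24678/685
1136557/31548
14799919/410809
3304903487/91735914
1991085383287/55267585939
14017108902201/389080135574
12220371298801641/339207161396582
49135784240829469/1363887355612599
1388022330042026773/38528053118549354
6989247434450963334/194004152948359369

APPEND 36: p_0 = 36·1 + 0 = 36, q_0 = 36·0 + 1 = 1 → 36/1
APPEND 38: p_1 = 38·36 + 1 = 1369, q_1 = 38·1 + 0 = 38 → 1369/38
APPEND 18: p_2 = 18·1369 + 36 = 24678, q_2 = 18·38 + 1 = 685 → 24678/685
APPEND 46: p_3 = 46·24678 + 1369 = 1136557, q_3 = 46·685 + 38 = 31548 → 1136557/31548
APPEND 13: p_4 = 13·1136557 + 24678 = 14799919, q_4 = 13·31548 + 685 = 410809 → 14799919/410809
APPEND 13: p_5 = 13·14799919 + 1136557 = 193535504, q_5 = 13·410809 + 31548 = 5372065 → 193535504/5372065
APPEND 17: p_6 = 17·193535504 + 14799919 = 3304903487, q_6 = 17·5372065 + 410809 = 91735914 → 3304903487/91735914
APPEND 24: p_7 = 24·3304903487 + 193535504 = 79511219192, q_7 = 24·91735914 + 5372065 = 2207034001 → 79511219192/2207034001
APPEND 25: p_8 = 25·79511219192 + 3304903487 = 1991085383287, q_8 = 25·2207034001 + 91735914 = 55267585939 → 1991085383287/55267585939
APPEND 7: p_9 = 7·1991085383287 + 79511219192 = 14017108902201, q_9 = 7·55267585939 + 2207034001 = 389080135574 → 14017108902201/389080135574
APPEND 18: p_10 = 18·14017108902201 + 1991085383287 = 254299045622905, q_10 = 18·389080135574 + 55267585939 = 7058710026271 → 254299045622905/7058710026271
APPEND 48: p_11 = 48·254299045622905 + 14017108902201 = 12220371298801641, q_11 = 48·7058710026271 + 389080135574 = 339207161396582 → 12220371298801641/339207161396582
APPEND 4: p_12 = 4·12220371298801641 + 254299045622905 = 49135784240829469, q_12 = 4·339207161396582 + 7058710026271 = 1363887355612599 → 49135784240829469/1363887355612599
APPEND 28: p_13 = 28·49135784240829469 + 12220371298801641 = 1388022330042026773, q_13 = 28·1363887355612599 + 339207161396582 = 38528053118549354 → 1388022330042026773/38528053118549354
APPEND 5: p_14 = 5·1388022330042026773 + 49135784240829469 = 6989247434450963334, q_14 = 5·38528053118549354 + 1363887355612599 = 194004152948359369 → 6989247434450963334/194004152948359369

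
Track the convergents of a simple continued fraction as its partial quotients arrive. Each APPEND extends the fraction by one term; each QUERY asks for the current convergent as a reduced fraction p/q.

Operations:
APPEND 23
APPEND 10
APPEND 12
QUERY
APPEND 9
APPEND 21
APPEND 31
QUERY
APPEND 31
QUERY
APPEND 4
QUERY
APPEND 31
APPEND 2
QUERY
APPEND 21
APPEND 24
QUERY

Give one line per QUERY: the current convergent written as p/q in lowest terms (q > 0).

APPEND 23: p_0 = 23·1 + 0 = 23, q_0 = 23·0 + 1 = 1 → 23/1
APPEND 10: p_1 = 10·23 + 1 = 231, q_1 = 10·1 + 0 = 10 → 231/10
APPEND 12: p_2 = 12·231 + 23 = 2795, q_2 = 12·10 + 1 = 121 → 2795/121
APPEND 9: p_3 = 9·2795 + 231 = 25386, q_3 = 9·121 + 10 = 1099 → 25386/1099
APPEND 21: p_4 = 21·25386 + 2795 = 535901, q_4 = 21·1099 + 121 = 23200 → 535901/23200
APPEND 31: p_5 = 31·535901 + 25386 = 16638317, q_5 = 31·23200 + 1099 = 720299 → 16638317/720299
APPEND 31: p_6 = 31·16638317 + 535901 = 516323728, q_6 = 31·720299 + 23200 = 22352469 → 516323728/22352469
APPEND 4: p_7 = 4·516323728 + 16638317 = 2081933229, q_7 = 4·22352469 + 720299 = 90130175 → 2081933229/90130175
APPEND 31: p_8 = 31·2081933229 + 516323728 = 65056253827, q_8 = 31·90130175 + 22352469 = 2816387894 → 65056253827/2816387894
APPEND 2: p_9 = 2·65056253827 + 2081933229 = 132194440883, q_9 = 2·2816387894 + 90130175 = 5722905963 → 132194440883/5722905963
APPEND 21: p_10 = 21·132194440883 + 65056253827 = 2841139512370, q_10 = 21·5722905963 + 2816387894 = 122997413117 → 2841139512370/122997413117
APPEND 24: p_11 = 24·2841139512370 + 132194440883 = 68319542737763, q_11 = 24·122997413117 + 5722905963 = 2957660820771 → 68319542737763/2957660820771

2795/121
16638317/720299
516323728/22352469
2081933229/90130175
132194440883/5722905963
68319542737763/2957660820771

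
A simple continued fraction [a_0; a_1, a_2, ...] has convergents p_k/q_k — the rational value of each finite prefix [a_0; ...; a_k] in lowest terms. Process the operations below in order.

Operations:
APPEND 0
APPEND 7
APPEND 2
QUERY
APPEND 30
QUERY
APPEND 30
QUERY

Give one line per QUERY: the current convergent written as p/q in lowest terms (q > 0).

2/15
61/457
1832/13725

APPEND 0: p_0 = 0·1 + 0 = 0, q_0 = 0·0 + 1 = 1 → 0/1
APPEND 7: p_1 = 7·0 + 1 = 1, q_1 = 7·1 + 0 = 7 → 1/7
APPEND 2: p_2 = 2·1 + 0 = 2, q_2 = 2·7 + 1 = 15 → 2/15
APPEND 30: p_3 = 30·2 + 1 = 61, q_3 = 30·15 + 7 = 457 → 61/457
APPEND 30: p_4 = 30·61 + 2 = 1832, q_4 = 30·457 + 15 = 13725 → 1832/13725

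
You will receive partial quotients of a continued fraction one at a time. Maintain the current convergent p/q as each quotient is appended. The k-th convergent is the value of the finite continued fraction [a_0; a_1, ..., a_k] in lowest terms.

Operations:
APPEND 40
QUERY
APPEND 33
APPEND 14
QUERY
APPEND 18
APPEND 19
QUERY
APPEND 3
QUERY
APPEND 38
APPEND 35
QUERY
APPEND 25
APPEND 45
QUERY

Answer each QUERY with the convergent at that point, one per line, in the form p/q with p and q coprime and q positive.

40/1
18534/463
6382261/159436
19481716/486675
26153543131/653344685
29482490501611/736505504180

APPEND 40: p_0 = 40·1 + 0 = 40, q_0 = 40·0 + 1 = 1 → 40/1
APPEND 33: p_1 = 33·40 + 1 = 1321, q_1 = 33·1 + 0 = 33 → 1321/33
APPEND 14: p_2 = 14·1321 + 40 = 18534, q_2 = 14·33 + 1 = 463 → 18534/463
APPEND 18: p_3 = 18·18534 + 1321 = 334933, q_3 = 18·463 + 33 = 8367 → 334933/8367
APPEND 19: p_4 = 19·334933 + 18534 = 6382261, q_4 = 19·8367 + 463 = 159436 → 6382261/159436
APPEND 3: p_5 = 3·6382261 + 334933 = 19481716, q_5 = 3·159436 + 8367 = 486675 → 19481716/486675
APPEND 38: p_6 = 38·19481716 + 6382261 = 746687469, q_6 = 38·486675 + 159436 = 18653086 → 746687469/18653086
APPEND 35: p_7 = 35·746687469 + 19481716 = 26153543131, q_7 = 35·18653086 + 486675 = 653344685 → 26153543131/653344685
APPEND 25: p_8 = 25·26153543131 + 746687469 = 654585265744, q_8 = 25·653344685 + 18653086 = 16352270211 → 654585265744/16352270211
APPEND 45: p_9 = 45·654585265744 + 26153543131 = 29482490501611, q_9 = 45·16352270211 + 653344685 = 736505504180 → 29482490501611/736505504180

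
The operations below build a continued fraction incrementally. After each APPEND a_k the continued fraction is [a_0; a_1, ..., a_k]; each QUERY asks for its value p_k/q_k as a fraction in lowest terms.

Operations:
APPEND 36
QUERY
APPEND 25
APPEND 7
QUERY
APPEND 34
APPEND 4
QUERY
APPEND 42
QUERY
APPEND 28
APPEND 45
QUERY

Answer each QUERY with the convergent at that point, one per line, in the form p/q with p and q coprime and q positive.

APPEND 36: p_0 = 36·1 + 0 = 36, q_0 = 36·0 + 1 = 1 → 36/1
APPEND 25: p_1 = 25·36 + 1 = 901, q_1 = 25·1 + 0 = 25 → 901/25
APPEND 7: p_2 = 7·901 + 36 = 6343, q_2 = 7·25 + 1 = 176 → 6343/176
APPEND 34: p_3 = 34·6343 + 901 = 216563, q_3 = 34·176 + 25 = 6009 → 216563/6009
APPEND 4: p_4 = 4·216563 + 6343 = 872595, q_4 = 4·6009 + 176 = 24212 → 872595/24212
APPEND 42: p_5 = 42·872595 + 216563 = 36865553, q_5 = 42·24212 + 6009 = 1022913 → 36865553/1022913
APPEND 28: p_6 = 28·36865553 + 872595 = 1033108079, q_6 = 28·1022913 + 24212 = 28665776 → 1033108079/28665776
APPEND 45: p_7 = 45·1033108079 + 36865553 = 46526729108, q_7 = 45·28665776 + 1022913 = 1290982833 → 46526729108/1290982833

36/1
6343/176
872595/24212
36865553/1022913
46526729108/1290982833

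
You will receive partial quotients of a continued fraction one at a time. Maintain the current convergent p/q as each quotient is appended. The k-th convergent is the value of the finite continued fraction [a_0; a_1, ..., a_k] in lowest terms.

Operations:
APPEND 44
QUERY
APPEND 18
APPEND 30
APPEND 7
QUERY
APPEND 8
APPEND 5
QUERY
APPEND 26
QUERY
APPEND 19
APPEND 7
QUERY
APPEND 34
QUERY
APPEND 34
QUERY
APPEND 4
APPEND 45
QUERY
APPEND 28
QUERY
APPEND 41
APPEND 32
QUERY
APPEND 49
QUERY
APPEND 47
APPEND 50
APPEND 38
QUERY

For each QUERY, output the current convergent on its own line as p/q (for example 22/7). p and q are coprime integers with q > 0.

44/1
167631/3805
6992041/158710
183157948/4157441
24592109319/558208064
839618709899/19058224265
28571628245885/648537833074
5209247554450640/118242967878319
145974057656311359/3313416310149493
191830633624479234847/4354299390198390517
9405691193210945723862/213496638431405142865
841092377339680518552849017/19091674549331915835360842

APPEND 44: p_0 = 44·1 + 0 = 44, q_0 = 44·0 + 1 = 1 → 44/1
APPEND 18: p_1 = 18·44 + 1 = 793, q_1 = 18·1 + 0 = 18 → 793/18
APPEND 30: p_2 = 30·793 + 44 = 23834, q_2 = 30·18 + 1 = 541 → 23834/541
APPEND 7: p_3 = 7·23834 + 793 = 167631, q_3 = 7·541 + 18 = 3805 → 167631/3805
APPEND 8: p_4 = 8·167631 + 23834 = 1364882, q_4 = 8·3805 + 541 = 30981 → 1364882/30981
APPEND 5: p_5 = 5·1364882 + 167631 = 6992041, q_5 = 5·30981 + 3805 = 158710 → 6992041/158710
APPEND 26: p_6 = 26·6992041 + 1364882 = 183157948, q_6 = 26·158710 + 30981 = 4157441 → 183157948/4157441
APPEND 19: p_7 = 19·183157948 + 6992041 = 3486993053, q_7 = 19·4157441 + 158710 = 79150089 → 3486993053/79150089
APPEND 7: p_8 = 7·3486993053 + 183157948 = 24592109319, q_8 = 7·79150089 + 4157441 = 558208064 → 24592109319/558208064
APPEND 34: p_9 = 34·24592109319 + 3486993053 = 839618709899, q_9 = 34·558208064 + 79150089 = 19058224265 → 839618709899/19058224265
APPEND 34: p_10 = 34·839618709899 + 24592109319 = 28571628245885, q_10 = 34·19058224265 + 558208064 = 648537833074 → 28571628245885/648537833074
APPEND 4: p_11 = 4·28571628245885 + 839618709899 = 115126131693439, q_11 = 4·648537833074 + 19058224265 = 2613209556561 → 115126131693439/2613209556561
APPEND 45: p_12 = 45·115126131693439 + 28571628245885 = 5209247554450640, q_12 = 45·2613209556561 + 648537833074 = 118242967878319 → 5209247554450640/118242967878319
APPEND 28: p_13 = 28·5209247554450640 + 115126131693439 = 145974057656311359, q_13 = 28·118242967878319 + 2613209556561 = 3313416310149493 → 145974057656311359/3313416310149493
APPEND 41: p_14 = 41·145974057656311359 + 5209247554450640 = 5990145611463216359, q_14 = 41·3313416310149493 + 118242967878319 = 135968311684007532 → 5990145611463216359/135968311684007532
APPEND 32: p_15 = 32·5990145611463216359 + 145974057656311359 = 191830633624479234847, q_15 = 32·135968311684007532 + 3313416310149493 = 4354299390198390517 → 191830633624479234847/4354299390198390517
APPEND 49: p_16 = 49·191830633624479234847 + 5990145611463216359 = 9405691193210945723862, q_16 = 49·4354299390198390517 + 135968311684007532 = 213496638431405142865 → 9405691193210945723862/213496638431405142865
APPEND 47: p_17 = 47·9405691193210945723862 + 191830633624479234847 = 442259316714538928256361, q_17 = 47·213496638431405142865 + 4354299390198390517 = 10038696305666240105172 → 442259316714538928256361/10038696305666240105172
APPEND 50: p_18 = 50·442259316714538928256361 + 9405691193210945723862 = 22122371526920157358541912, q_18 = 50·10038696305666240105172 + 213496638431405142865 = 502148311921743410401465 → 22122371526920157358541912/502148311921743410401465
APPEND 38: p_19 = 38·22122371526920157358541912 + 442259316714538928256361 = 841092377339680518552849017, q_19 = 38·502148311921743410401465 + 10038696305666240105172 = 19091674549331915835360842 → 841092377339680518552849017/19091674549331915835360842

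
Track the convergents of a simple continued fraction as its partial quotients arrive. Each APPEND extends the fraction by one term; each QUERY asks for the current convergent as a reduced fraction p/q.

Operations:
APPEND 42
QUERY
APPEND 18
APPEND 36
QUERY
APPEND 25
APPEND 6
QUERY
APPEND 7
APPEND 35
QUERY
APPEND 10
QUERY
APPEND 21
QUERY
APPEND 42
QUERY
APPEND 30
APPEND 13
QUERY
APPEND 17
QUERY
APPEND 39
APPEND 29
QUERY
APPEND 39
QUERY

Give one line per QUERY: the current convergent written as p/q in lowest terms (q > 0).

42/1
27294/649
4125936/98107
1038889001/24702827
10418454669/247731262
219826437050/5227059329
9243128810769/219784223080
3616921108692329/86003582995557
61765172538529713/1468659664676198
70023066025767712657/1665016844320327289
2733312033655052144759/64993020658998131550

APPEND 42: p_0 = 42·1 + 0 = 42, q_0 = 42·0 + 1 = 1 → 42/1
APPEND 18: p_1 = 18·42 + 1 = 757, q_1 = 18·1 + 0 = 18 → 757/18
APPEND 36: p_2 = 36·757 + 42 = 27294, q_2 = 36·18 + 1 = 649 → 27294/649
APPEND 25: p_3 = 25·27294 + 757 = 683107, q_3 = 25·649 + 18 = 16243 → 683107/16243
APPEND 6: p_4 = 6·683107 + 27294 = 4125936, q_4 = 6·16243 + 649 = 98107 → 4125936/98107
APPEND 7: p_5 = 7·4125936 + 683107 = 29564659, q_5 = 7·98107 + 16243 = 702992 → 29564659/702992
APPEND 35: p_6 = 35·29564659 + 4125936 = 1038889001, q_6 = 35·702992 + 98107 = 24702827 → 1038889001/24702827
APPEND 10: p_7 = 10·1038889001 + 29564659 = 10418454669, q_7 = 10·24702827 + 702992 = 247731262 → 10418454669/247731262
APPEND 21: p_8 = 21·10418454669 + 1038889001 = 219826437050, q_8 = 21·247731262 + 24702827 = 5227059329 → 219826437050/5227059329
APPEND 42: p_9 = 42·219826437050 + 10418454669 = 9243128810769, q_9 = 42·5227059329 + 247731262 = 219784223080 → 9243128810769/219784223080
APPEND 30: p_10 = 30·9243128810769 + 219826437050 = 277513690760120, q_10 = 30·219784223080 + 5227059329 = 6598753751729 → 277513690760120/6598753751729
APPEND 13: p_11 = 13·277513690760120 + 9243128810769 = 3616921108692329, q_11 = 13·6598753751729 + 219784223080 = 86003582995557 → 3616921108692329/86003582995557
APPEND 17: p_12 = 17·3616921108692329 + 277513690760120 = 61765172538529713, q_12 = 17·86003582995557 + 6598753751729 = 1468659664676198 → 61765172538529713/1468659664676198
APPEND 39: p_13 = 39·61765172538529713 + 3616921108692329 = 2412458650111351136, q_13 = 39·1468659664676198 + 86003582995557 = 57363730505367279 → 2412458650111351136/57363730505367279
APPEND 29: p_14 = 29·2412458650111351136 + 61765172538529713 = 70023066025767712657, q_14 = 29·57363730505367279 + 1468659664676198 = 1665016844320327289 → 70023066025767712657/1665016844320327289
APPEND 39: p_15 = 39·70023066025767712657 + 2412458650111351136 = 2733312033655052144759, q_15 = 39·1665016844320327289 + 57363730505367279 = 64993020658998131550 → 2733312033655052144759/64993020658998131550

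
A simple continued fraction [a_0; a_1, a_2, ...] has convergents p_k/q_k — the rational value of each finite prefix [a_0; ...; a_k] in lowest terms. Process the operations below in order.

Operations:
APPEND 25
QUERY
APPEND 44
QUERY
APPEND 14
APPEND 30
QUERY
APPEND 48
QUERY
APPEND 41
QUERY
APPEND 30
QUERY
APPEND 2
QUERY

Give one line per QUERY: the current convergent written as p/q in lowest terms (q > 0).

25/1
1101/44
464271/18554
22300447/891209
914782598/36558123
27465778387/1097634899
55846339372/2231827921

APPEND 25: p_0 = 25·1 + 0 = 25, q_0 = 25·0 + 1 = 1 → 25/1
APPEND 44: p_1 = 44·25 + 1 = 1101, q_1 = 44·1 + 0 = 44 → 1101/44
APPEND 14: p_2 = 14·1101 + 25 = 15439, q_2 = 14·44 + 1 = 617 → 15439/617
APPEND 30: p_3 = 30·15439 + 1101 = 464271, q_3 = 30·617 + 44 = 18554 → 464271/18554
APPEND 48: p_4 = 48·464271 + 15439 = 22300447, q_4 = 48·18554 + 617 = 891209 → 22300447/891209
APPEND 41: p_5 = 41·22300447 + 464271 = 914782598, q_5 = 41·891209 + 18554 = 36558123 → 914782598/36558123
APPEND 30: p_6 = 30·914782598 + 22300447 = 27465778387, q_6 = 30·36558123 + 891209 = 1097634899 → 27465778387/1097634899
APPEND 2: p_7 = 2·27465778387 + 914782598 = 55846339372, q_7 = 2·1097634899 + 36558123 = 2231827921 → 55846339372/2231827921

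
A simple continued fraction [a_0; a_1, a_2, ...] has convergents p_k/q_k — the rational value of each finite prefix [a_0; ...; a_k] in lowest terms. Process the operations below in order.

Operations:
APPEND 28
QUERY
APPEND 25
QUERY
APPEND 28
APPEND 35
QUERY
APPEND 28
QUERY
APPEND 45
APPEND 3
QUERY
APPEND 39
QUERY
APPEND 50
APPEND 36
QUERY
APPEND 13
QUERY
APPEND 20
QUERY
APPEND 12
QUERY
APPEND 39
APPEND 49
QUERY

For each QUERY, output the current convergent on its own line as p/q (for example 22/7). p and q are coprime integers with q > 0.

APPEND 28: p_0 = 28·1 + 0 = 28, q_0 = 28·0 + 1 = 1 → 28/1
APPEND 25: p_1 = 25·28 + 1 = 701, q_1 = 25·1 + 0 = 25 → 701/25
APPEND 28: p_2 = 28·701 + 28 = 19656, q_2 = 28·25 + 1 = 701 → 19656/701
APPEND 35: p_3 = 35·19656 + 701 = 688661, q_3 = 35·701 + 25 = 24560 → 688661/24560
APPEND 28: p_4 = 28·688661 + 19656 = 19302164, q_4 = 28·24560 + 701 = 688381 → 19302164/688381
APPEND 45: p_5 = 45·19302164 + 688661 = 869286041, q_5 = 45·688381 + 24560 = 31001705 → 869286041/31001705
APPEND 3: p_6 = 3·869286041 + 19302164 = 2627160287, q_6 = 3·31001705 + 688381 = 93693496 → 2627160287/93693496
APPEND 39: p_7 = 39·2627160287 + 869286041 = 103328537234, q_7 = 39·93693496 + 31001705 = 3685048049 → 103328537234/3685048049
APPEND 50: p_8 = 50·103328537234 + 2627160287 = 5169054021987, q_8 = 50·3685048049 + 93693496 = 184346095946 → 5169054021987/184346095946
APPEND 36: p_9 = 36·5169054021987 + 103328537234 = 186189273328766, q_9 = 36·184346095946 + 3685048049 = 6640144502105 → 186189273328766/6640144502105
APPEND 13: p_10 = 13·186189273328766 + 5169054021987 = 2425629607295945, q_10 = 13·6640144502105 + 184346095946 = 86506224623311 → 2425629607295945/86506224623311
APPEND 20: p_11 = 20·2425629607295945 + 186189273328766 = 48698781419247666, q_11 = 20·86506224623311 + 6640144502105 = 1736764636968325 → 48698781419247666/1736764636968325
APPEND 12: p_12 = 12·48698781419247666 + 2425629607295945 = 586811006638267937, q_12 = 12·1736764636968325 + 86506224623311 = 20927681868243211 → 586811006638267937/20927681868243211
APPEND 39: p_13 = 39·586811006638267937 + 48698781419247666 = 22934328040311697209, q_13 = 39·20927681868243211 + 1736764636968325 = 817916357498453554 → 22934328040311697209/817916357498453554
APPEND 49: p_14 = 49·22934328040311697209 + 586811006638267937 = 1124368884981911431178, q_14 = 49·817916357498453554 + 20927681868243211 = 40098829199292467357 → 1124368884981911431178/40098829199292467357

28/1
701/25
688661/24560
19302164/688381
2627160287/93693496
103328537234/3685048049
186189273328766/6640144502105
2425629607295945/86506224623311
48698781419247666/1736764636968325
586811006638267937/20927681868243211
1124368884981911431178/40098829199292467357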